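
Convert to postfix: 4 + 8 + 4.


Left to right (same or higher precedence on left)
Postfix: 4 8 + 4 +


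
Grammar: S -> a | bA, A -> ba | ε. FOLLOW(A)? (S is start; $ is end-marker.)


$ ∈ FOLLOW(S). For each A -> αBβ: add FIRST(β)\{ε} to FOLLOW(B); if β nullable, add FOLLOW(A).
FOLLOW(A) = {$}


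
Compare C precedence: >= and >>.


'>>' is shift (level 8); '>=' is relational (level 7)
Higher level binds tighter
'>>' has higher precedence than '>='


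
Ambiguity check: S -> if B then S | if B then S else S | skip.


dangling else: 'if B then if B then skip else skip' parses two ways
Ambiguous


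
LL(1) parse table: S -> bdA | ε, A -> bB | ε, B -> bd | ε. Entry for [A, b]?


For [A, b]: 'b' ∈ FIRST(bB)
Entry: A -> bB


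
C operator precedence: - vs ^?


'-' is additive (level 9); '^' is bitwise XOR (level 4)
Higher level binds tighter
'-' has higher precedence than '^'


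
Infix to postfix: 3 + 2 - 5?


Left to right (same or higher precedence on left)
Postfix: 3 2 + 5 -


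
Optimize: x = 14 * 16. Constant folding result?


14 * 16 = 224 at compile time
Optimized: x = 224


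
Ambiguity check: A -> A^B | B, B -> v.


precedence layered via separate nonterminal B: deterministic
Unambiguous


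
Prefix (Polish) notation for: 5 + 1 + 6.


left-to-right (same/higher precedence on left): tree is (+ (+ 5 1) 6)
Prefix: + + 5 1 6


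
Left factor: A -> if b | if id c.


Common prefix: 'if'
Factored: A -> if A', A' -> b | id c


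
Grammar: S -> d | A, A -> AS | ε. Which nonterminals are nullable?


A nonterminal is nullable iff some alternative derives ε (directly, or every symbol in it is nullable)
Nullable: {A, S}


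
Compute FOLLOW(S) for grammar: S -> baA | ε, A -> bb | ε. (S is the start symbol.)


$ ∈ FOLLOW(S). For each A -> αBβ: add FIRST(β)\{ε} to FOLLOW(B); if β nullable, add FOLLOW(A).
FOLLOW(S) = {$}


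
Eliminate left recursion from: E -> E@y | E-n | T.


Left-recursive alternatives: E@y, E-n; non-recursive: T
Introduce E': E -> TE', E' -> @yE' | -nE' | ε


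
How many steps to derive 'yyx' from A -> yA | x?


Derivation: A => yA => yyA => yyx
Steps: 3


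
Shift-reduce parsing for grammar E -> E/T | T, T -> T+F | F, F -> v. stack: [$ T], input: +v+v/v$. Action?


shift '+' to continue T -> T+F
Action: shift


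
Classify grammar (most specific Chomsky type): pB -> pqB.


LHS has context (more than one symbol) and |LHS| ≤ |RHS|
Classification: Type 1 (Context-Sensitive)


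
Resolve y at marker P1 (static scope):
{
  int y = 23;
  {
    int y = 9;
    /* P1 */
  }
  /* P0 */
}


y declared in the same block as P1
y = 9


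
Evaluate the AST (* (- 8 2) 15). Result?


Evaluate inner: (- 8 2) = 6
Evaluate root: (* 6 15) = 90
Result: 90


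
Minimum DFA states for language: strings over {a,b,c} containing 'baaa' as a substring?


KMP-style automaton: 4 progress states + 1 absorbing accept = 5
Minimal DFA: 5 states


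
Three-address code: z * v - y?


Break into single-operator statements:
t1 = z * v
t2 = t1 - y


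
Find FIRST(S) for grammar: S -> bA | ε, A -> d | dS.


Per alternative of S: FIRST(bA) = {b}; FIRST(ε) = {ε}
FIRST(S) = {b, ε}


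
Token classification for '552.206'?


Pattern: digits with a decimal point
Type: FLOAT_LITERAL


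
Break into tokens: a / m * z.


Scan left to right, longest-match per lexeme
Tokens: ID(a), OP(/), ID(m), OP(*), ID(z)


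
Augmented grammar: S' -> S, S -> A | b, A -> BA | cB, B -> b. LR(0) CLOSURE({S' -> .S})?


Start: S' -> .S
For each item with dot before a nonterminal B, add B -> .γ for every B-production
Closure: [S' -> .S, S -> .A, S -> .b, A -> .BA, A -> .cB, B -> .b]


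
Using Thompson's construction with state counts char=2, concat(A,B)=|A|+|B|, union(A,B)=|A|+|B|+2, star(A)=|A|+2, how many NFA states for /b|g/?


Syntax tree has 2 char leaf(s), 1 union(s), 0 star(s)
chars contribute 2×2 = 4; each union adds +2; each star adds +2
Total: 4 + 2 + 0 = 6 states


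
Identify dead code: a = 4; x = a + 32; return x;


a is read by x's definition; x is returned
No dead code


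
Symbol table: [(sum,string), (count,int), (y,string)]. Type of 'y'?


Lookup 'y' → type string


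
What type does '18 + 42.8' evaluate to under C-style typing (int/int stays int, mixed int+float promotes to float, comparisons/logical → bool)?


Operand types: int + float
Rule: mixed int/float promotes to float; int/int stays int
Result type: float


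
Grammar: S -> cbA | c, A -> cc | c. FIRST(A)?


Per alternative of A: FIRST(cc) = {c}; FIRST(c) = {c}
FIRST(A) = {c}


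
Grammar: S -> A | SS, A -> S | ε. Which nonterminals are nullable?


A nonterminal is nullable iff some alternative derives ε (directly, or every symbol in it is nullable)
Nullable: {A, S}


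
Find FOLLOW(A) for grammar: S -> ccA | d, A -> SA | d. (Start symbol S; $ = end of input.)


$ ∈ FOLLOW(S). For each A -> αBβ: add FIRST(β)\{ε} to FOLLOW(B); if β nullable, add FOLLOW(A).
FOLLOW(A) = {$, c, d}


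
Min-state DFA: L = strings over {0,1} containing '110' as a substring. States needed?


KMP-style automaton: 3 progress states + 1 absorbing accept = 4
Minimal DFA: 4 states


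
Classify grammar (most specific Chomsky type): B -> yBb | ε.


Single nonterminal LHS, but y^n b^n is not regular
Classification: Type 2 (Context-Free)


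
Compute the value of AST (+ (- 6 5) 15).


Evaluate inner: (- 6 5) = 1
Evaluate root: (+ 1 15) = 16
Result: 16


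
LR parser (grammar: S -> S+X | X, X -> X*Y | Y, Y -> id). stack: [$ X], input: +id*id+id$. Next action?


lookahead ∉ {*} so X won't extend; reduce S -> X
Action: reduce (S -> X)


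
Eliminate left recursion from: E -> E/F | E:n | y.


Left-recursive alternatives: E/F, E:n; non-recursive: y
Introduce E': E -> yE', E' -> /FE' | :nE' | ε


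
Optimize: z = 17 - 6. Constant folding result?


17 - 6 = 11 at compile time
Optimized: z = 11


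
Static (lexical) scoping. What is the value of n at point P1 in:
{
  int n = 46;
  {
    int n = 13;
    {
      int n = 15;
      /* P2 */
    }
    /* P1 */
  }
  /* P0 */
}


n declared in the same block as P1
n = 13


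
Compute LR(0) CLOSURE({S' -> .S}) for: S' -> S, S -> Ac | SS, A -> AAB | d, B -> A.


Start: S' -> .S
For each item with dot before a nonterminal B, add B -> .γ for every B-production
Closure: [S' -> .S, S -> .Ac, S -> .SS, A -> .AAB, A -> .d]


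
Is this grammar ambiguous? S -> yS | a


right-linear, alternatives start with distinct terminals 'y' vs 'a': unique leftmost derivation
Unambiguous


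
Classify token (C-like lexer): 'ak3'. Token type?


Pattern: letter/underscore followed by alphanumerics, not a keyword
Type: IDENTIFIER


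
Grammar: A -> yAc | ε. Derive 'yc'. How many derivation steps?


Derivation: A => yAc => yc
Steps: 2


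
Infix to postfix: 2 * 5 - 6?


Left to right (same or higher precedence on left)
Postfix: 2 5 * 6 -


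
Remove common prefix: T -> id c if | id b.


Common prefix: 'id'
Factored: T -> id T', T' -> c if | b


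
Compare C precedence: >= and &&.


'>=' is relational (level 7); '&&' is logical AND (level 2)
Higher level binds tighter
'>=' has higher precedence than '&&'


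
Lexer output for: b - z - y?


Scan left to right, longest-match per lexeme
Tokens: ID(b), OP(-), ID(z), OP(-), ID(y)


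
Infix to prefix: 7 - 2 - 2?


left-to-right (same/higher precedence on left): tree is (- (- 7 2) 2)
Prefix: - - 7 2 2


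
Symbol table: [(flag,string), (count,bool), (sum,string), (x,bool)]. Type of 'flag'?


Lookup 'flag' → type string


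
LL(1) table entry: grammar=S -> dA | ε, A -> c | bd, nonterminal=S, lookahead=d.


For [S, d]: 'd' ∈ FIRST(dA)
Entry: S -> dA


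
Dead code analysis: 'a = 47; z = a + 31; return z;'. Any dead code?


a is read by z's definition; z is returned
No dead code


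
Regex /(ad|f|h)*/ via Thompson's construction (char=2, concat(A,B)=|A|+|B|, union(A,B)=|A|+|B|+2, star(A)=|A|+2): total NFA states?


Syntax tree has 4 char leaf(s), 2 union(s), 1 star(s)
chars contribute 4×2 = 8; each union adds +2; each star adds +2
Total: 8 + 4 + 2 = 14 states


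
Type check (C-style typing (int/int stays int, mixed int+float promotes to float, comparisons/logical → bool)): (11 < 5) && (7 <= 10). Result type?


Operand types: bool && bool
Rule: logical operators take bool operands and yield bool
Result type: bool


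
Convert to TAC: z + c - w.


Break into single-operator statements:
t1 = z + c
t2 = t1 - w


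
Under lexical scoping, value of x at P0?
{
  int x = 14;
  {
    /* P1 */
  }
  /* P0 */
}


x declared in the same block as P0
x = 14


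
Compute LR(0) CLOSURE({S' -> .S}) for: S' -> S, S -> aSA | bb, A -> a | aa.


Start: S' -> .S
For each item with dot before a nonterminal B, add B -> .γ for every B-production
Closure: [S' -> .S, S -> .aSA, S -> .bb]


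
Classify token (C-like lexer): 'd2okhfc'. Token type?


Pattern: letter/underscore followed by alphanumerics, not a keyword
Type: IDENTIFIER


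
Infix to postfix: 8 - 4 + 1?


Left to right (same or higher precedence on left)
Postfix: 8 4 - 1 +


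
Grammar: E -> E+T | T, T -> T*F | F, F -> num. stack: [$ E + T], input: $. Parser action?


handle 'E+T' on top; lookahead ∈ FOLLOW(E) = {+, $}
Action: reduce (E -> E+T)


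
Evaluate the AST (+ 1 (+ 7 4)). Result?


Evaluate inner: (+ 7 4) = 11
Evaluate root: (+ 1 11) = 12
Result: 12


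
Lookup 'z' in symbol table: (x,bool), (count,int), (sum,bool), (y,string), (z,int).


Lookup 'z' → type int


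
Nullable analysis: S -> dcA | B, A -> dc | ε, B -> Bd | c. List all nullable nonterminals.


A nonterminal is nullable iff some alternative derives ε (directly, or every symbol in it is nullable)
Nullable: {A}


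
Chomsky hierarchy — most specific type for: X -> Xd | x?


Left-linear: every RHS is a terminal or one nonterminal followed by a terminal
Classification: Type 3 (Regular)


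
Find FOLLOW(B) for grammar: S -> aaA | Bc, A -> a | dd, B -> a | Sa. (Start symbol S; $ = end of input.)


$ ∈ FOLLOW(S). For each A -> αBβ: add FIRST(β)\{ε} to FOLLOW(B); if β nullable, add FOLLOW(A).
FOLLOW(B) = {c}


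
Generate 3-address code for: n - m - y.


Break into single-operator statements:
t1 = n - m
t2 = t1 - y


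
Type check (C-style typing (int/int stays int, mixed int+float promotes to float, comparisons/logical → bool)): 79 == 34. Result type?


Operand types: int == int
Rule: comparison yields bool
Result type: bool


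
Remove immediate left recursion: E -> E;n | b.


Left-recursive alternatives: E;n; non-recursive: b
Introduce E': E -> bE', E' -> ;nE' | ε


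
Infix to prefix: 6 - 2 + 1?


left-to-right (same/higher precedence on left): tree is (+ (- 6 2) 1)
Prefix: + - 6 2 1


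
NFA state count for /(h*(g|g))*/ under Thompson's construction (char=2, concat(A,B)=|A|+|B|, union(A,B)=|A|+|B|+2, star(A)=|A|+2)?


Syntax tree has 3 char leaf(s), 1 union(s), 2 star(s)
chars contribute 3×2 = 6; each union adds +2; each star adds +2
Total: 6 + 2 + 4 = 12 states


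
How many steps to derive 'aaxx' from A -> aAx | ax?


Derivation: A => aAx => aaxx
Steps: 2


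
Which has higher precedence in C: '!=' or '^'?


'!=' is equality (level 6); '^' is bitwise XOR (level 4)
Higher level binds tighter
'!=' has higher precedence than '^'


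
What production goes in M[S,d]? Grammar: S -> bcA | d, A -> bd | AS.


For [S, d]: 'd' ∈ FIRST(d)
Entry: S -> d


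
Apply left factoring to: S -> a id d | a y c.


Common prefix: 'a'
Factored: S -> a S', S' -> id d | y c


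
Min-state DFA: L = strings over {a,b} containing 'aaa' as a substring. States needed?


KMP-style automaton: 3 progress states + 1 absorbing accept = 4
Minimal DFA: 4 states


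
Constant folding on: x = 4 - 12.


4 - 12 = -8 at compile time
Optimized: x = -8


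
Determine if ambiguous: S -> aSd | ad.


balanced a^n…d^n: each string has a unique parse
Unambiguous


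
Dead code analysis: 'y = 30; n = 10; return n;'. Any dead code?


y is assigned but never read
Dead: 'y = 30'


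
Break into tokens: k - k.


Scan left to right, longest-match per lexeme
Tokens: ID(k), OP(-), ID(k)


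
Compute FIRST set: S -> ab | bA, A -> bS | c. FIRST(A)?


Per alternative of A: FIRST(bS) = {b}; FIRST(c) = {c}
FIRST(A) = {b, c}


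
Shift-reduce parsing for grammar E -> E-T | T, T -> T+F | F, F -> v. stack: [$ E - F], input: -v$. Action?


'F' (not preceded by T+) is the handle for T -> F
Action: reduce (T -> F)


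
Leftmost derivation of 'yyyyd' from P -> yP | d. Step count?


Derivation: P => yP => yyP => yyyP => yyyyP => yyyyd
Steps: 5


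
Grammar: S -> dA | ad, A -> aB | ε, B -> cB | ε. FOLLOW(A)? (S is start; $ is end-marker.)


$ ∈ FOLLOW(S). For each A -> αBβ: add FIRST(β)\{ε} to FOLLOW(B); if β nullable, add FOLLOW(A).
FOLLOW(A) = {$}


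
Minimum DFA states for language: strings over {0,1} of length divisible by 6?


Track length mod 6: states 0..5, accept at 0
Minimal DFA: 6 states


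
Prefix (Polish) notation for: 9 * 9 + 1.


left-to-right (same/higher precedence on left): tree is (+ (* 9 9) 1)
Prefix: + * 9 9 1


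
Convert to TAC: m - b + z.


Break into single-operator statements:
t1 = m - b
t2 = t1 + z


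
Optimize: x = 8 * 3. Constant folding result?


8 * 3 = 24 at compile time
Optimized: x = 24


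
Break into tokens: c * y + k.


Scan left to right, longest-match per lexeme
Tokens: ID(c), OP(*), ID(y), OP(+), ID(k)


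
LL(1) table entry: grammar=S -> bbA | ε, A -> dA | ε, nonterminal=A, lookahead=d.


For [A, d]: 'd' ∈ FIRST(dA)
Entry: A -> dA


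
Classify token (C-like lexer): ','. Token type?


Pattern: delimiter/punctuation
Type: PUNCTUATION


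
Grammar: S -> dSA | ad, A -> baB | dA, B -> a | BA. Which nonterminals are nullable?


A nonterminal is nullable iff some alternative derives ε (directly, or every symbol in it is nullable)
Nullable: {}


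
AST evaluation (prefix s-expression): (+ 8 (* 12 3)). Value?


Evaluate inner: (* 12 3) = 36
Evaluate root: (+ 8 36) = 44
Result: 44


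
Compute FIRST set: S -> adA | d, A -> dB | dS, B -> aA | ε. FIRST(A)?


Per alternative of A: FIRST(dB) = {d}; FIRST(dS) = {d}
FIRST(A) = {d}


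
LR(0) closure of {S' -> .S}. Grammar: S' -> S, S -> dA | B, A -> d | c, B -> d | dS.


Start: S' -> .S
For each item with dot before a nonterminal B, add B -> .γ for every B-production
Closure: [S' -> .S, S -> .dA, S -> .B, B -> .d, B -> .dS]


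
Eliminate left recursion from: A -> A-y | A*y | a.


Left-recursive alternatives: A-y, A*y; non-recursive: a
Introduce A': A -> aA', A' -> -yA' | *yA' | ε


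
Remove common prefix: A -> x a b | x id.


Common prefix: 'x'
Factored: A -> x A', A' -> a b | id


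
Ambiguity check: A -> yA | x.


right-linear, alternatives start with distinct terminals 'y' vs 'x': unique leftmost derivation
Unambiguous


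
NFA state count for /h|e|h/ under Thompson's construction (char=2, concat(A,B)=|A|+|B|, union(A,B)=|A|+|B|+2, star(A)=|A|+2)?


Syntax tree has 3 char leaf(s), 2 union(s), 0 star(s)
chars contribute 3×2 = 6; each union adds +2; each star adds +2
Total: 6 + 4 + 0 = 10 states


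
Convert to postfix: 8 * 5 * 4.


Left to right (same or higher precedence on left)
Postfix: 8 5 * 4 *


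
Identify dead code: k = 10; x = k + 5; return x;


k is read by x's definition; x is returned
No dead code


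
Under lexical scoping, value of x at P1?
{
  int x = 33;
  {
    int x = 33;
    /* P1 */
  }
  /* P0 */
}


x declared in the same block as P1
x = 33


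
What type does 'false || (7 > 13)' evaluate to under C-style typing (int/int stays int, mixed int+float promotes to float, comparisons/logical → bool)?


Operand types: bool || bool
Rule: logical operators take bool operands and yield bool
Result type: bool


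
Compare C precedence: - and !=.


'-' is additive (level 9); '!=' is equality (level 6)
Higher level binds tighter
'-' has higher precedence than '!='


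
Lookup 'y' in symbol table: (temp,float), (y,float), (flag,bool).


Lookup 'y' → type float


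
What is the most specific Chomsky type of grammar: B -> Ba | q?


Left-linear: every RHS is a terminal or one nonterminal followed by a terminal
Classification: Type 3 (Regular)


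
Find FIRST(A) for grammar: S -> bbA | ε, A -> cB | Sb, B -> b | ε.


Per alternative of A: FIRST(cB) = {c}; FIRST(Sb) = {b}
FIRST(A) = {b, c}


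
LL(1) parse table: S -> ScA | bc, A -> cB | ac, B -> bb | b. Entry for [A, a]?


For [A, a]: 'a' ∈ FIRST(ac)
Entry: A -> ac


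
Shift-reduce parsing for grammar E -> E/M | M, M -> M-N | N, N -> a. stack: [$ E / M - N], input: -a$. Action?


handle 'M-N' on top
Action: reduce (M -> M-N)


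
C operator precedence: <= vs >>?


'>>' is shift (level 8); '<=' is relational (level 7)
Higher level binds tighter
'>>' has higher precedence than '<='


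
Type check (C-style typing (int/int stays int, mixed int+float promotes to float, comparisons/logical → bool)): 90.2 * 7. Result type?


Operand types: float * int
Rule: mixed int/float promotes to float; int/int stays int
Result type: float


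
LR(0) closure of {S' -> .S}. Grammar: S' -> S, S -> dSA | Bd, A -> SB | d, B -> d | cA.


Start: S' -> .S
For each item with dot before a nonterminal B, add B -> .γ for every B-production
Closure: [S' -> .S, S -> .dSA, S -> .Bd, B -> .d, B -> .cA]


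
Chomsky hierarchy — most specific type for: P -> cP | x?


Right-linear: every RHS is a terminal or a terminal followed by one nonterminal
Classification: Type 3 (Regular)


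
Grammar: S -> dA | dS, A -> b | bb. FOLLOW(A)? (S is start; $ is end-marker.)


$ ∈ FOLLOW(S). For each A -> αBβ: add FIRST(β)\{ε} to FOLLOW(B); if β nullable, add FOLLOW(A).
FOLLOW(A) = {$}


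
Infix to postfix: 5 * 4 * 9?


Left to right (same or higher precedence on left)
Postfix: 5 4 * 9 *


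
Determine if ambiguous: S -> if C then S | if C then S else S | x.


dangling else: 'if C then if C then x else x' parses two ways
Ambiguous


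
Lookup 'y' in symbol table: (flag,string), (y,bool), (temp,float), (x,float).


Lookup 'y' → type bool


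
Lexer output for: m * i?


Scan left to right, longest-match per lexeme
Tokens: ID(m), OP(*), ID(i)


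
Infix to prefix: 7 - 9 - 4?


left-to-right (same/higher precedence on left): tree is (- (- 7 9) 4)
Prefix: - - 7 9 4


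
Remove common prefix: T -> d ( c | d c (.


Common prefix: 'd'
Factored: T -> d T', T' -> ( c | c (


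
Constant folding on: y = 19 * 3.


19 * 3 = 57 at compile time
Optimized: y = 57


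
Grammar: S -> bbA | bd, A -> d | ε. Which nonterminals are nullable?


A nonterminal is nullable iff some alternative derives ε (directly, or every symbol in it is nullable)
Nullable: {A}


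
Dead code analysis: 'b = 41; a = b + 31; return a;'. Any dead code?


b is read by a's definition; a is returned
No dead code


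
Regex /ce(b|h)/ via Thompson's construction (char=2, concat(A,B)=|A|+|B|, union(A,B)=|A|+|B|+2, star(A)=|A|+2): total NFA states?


Syntax tree has 4 char leaf(s), 1 union(s), 0 star(s)
chars contribute 4×2 = 8; each union adds +2; each star adds +2
Total: 8 + 2 + 0 = 10 states


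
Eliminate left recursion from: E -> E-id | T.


Left-recursive alternatives: E-id; non-recursive: T
Introduce E': E -> TE', E' -> -idE' | ε


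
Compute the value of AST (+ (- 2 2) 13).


Evaluate inner: (- 2 2) = 0
Evaluate root: (+ 0 13) = 13
Result: 13


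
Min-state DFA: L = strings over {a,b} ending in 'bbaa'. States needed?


Track the longest suffix of input matching a prefix of 'bbaa': 5 classes (prefixes of length 0..4)
Minimal DFA: 5 states


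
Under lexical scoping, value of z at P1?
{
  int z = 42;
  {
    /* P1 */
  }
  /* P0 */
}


P1's block does not declare z; resolves to the enclosing declaration at depth 0
z = 42


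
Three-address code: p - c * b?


Break into single-operator statements:
t1 = c * b
t2 = p - t1


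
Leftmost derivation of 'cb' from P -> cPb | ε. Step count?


Derivation: P => cPb => cb
Steps: 2


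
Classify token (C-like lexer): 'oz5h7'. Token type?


Pattern: letter/underscore followed by alphanumerics, not a keyword
Type: IDENTIFIER


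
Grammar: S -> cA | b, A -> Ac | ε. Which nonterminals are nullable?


A nonterminal is nullable iff some alternative derives ε (directly, or every symbol in it is nullable)
Nullable: {A}


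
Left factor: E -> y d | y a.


Common prefix: 'y'
Factored: E -> y E', E' -> d | a


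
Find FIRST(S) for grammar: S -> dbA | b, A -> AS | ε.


Per alternative of S: FIRST(dbA) = {d}; FIRST(b) = {b}
FIRST(S) = {b, d}


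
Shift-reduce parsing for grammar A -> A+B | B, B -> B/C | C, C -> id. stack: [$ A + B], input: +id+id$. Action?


handle 'A+B' on top; lookahead ∈ FOLLOW(A) = {+, $}
Action: reduce (A -> A+B)


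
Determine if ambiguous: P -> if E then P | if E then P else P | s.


dangling else: 'if E then if E then s else s' parses two ways
Ambiguous


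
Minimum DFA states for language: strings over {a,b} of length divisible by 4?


Track length mod 4: states 0..3, accept at 0
Minimal DFA: 4 states


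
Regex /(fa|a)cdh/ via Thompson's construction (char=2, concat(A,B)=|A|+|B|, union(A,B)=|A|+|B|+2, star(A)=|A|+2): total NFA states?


Syntax tree has 6 char leaf(s), 1 union(s), 0 star(s)
chars contribute 6×2 = 12; each union adds +2; each star adds +2
Total: 12 + 2 + 0 = 14 states


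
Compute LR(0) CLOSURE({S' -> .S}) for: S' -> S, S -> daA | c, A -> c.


Start: S' -> .S
For each item with dot before a nonterminal B, add B -> .γ for every B-production
Closure: [S' -> .S, S -> .daA, S -> .c]


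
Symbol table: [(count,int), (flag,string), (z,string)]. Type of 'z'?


Lookup 'z' → type string


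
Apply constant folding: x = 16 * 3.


16 * 3 = 48 at compile time
Optimized: x = 48


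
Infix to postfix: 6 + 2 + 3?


Left to right (same or higher precedence on left)
Postfix: 6 2 + 3 +


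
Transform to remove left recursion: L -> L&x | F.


Left-recursive alternatives: L&x; non-recursive: F
Introduce L': L -> FL', L' -> &xL' | ε


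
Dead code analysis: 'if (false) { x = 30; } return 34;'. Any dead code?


condition is constant false, so the whole block is unreachable
Dead: 'if (false) { x = 30; }'


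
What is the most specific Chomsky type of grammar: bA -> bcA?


LHS has context (more than one symbol) and |LHS| ≤ |RHS|
Classification: Type 1 (Context-Sensitive)


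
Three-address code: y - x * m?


Break into single-operator statements:
t1 = x * m
t2 = y - t1


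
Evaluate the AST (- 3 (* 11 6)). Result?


Evaluate inner: (* 11 6) = 66
Evaluate root: (- 3 66) = -63
Result: -63


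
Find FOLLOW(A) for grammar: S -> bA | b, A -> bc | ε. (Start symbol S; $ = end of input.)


$ ∈ FOLLOW(S). For each A -> αBβ: add FIRST(β)\{ε} to FOLLOW(B); if β nullable, add FOLLOW(A).
FOLLOW(A) = {$}


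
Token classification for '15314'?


Pattern: digits only
Type: INTEGER_LITERAL


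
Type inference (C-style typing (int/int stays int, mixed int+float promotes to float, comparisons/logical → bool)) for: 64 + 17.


Operand types: int + int
Rule: mixed int/float promotes to float; int/int stays int
Result type: int


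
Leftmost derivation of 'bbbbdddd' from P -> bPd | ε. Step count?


Derivation: P => bPd => bbPdd => bbbPddd => bbbbPdddd => bbbbdddd
Steps: 5


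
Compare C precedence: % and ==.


'%' is multiplicative (level 10); '==' is equality (level 6)
Higher level binds tighter
'%' has higher precedence than '=='


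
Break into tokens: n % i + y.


Scan left to right, longest-match per lexeme
Tokens: ID(n), OP(%), ID(i), OP(+), ID(y)


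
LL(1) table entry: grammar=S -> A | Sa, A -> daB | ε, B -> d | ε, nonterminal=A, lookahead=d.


For [A, d]: 'd' ∈ FIRST(daB)
Entry: A -> daB


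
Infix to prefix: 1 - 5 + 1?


left-to-right (same/higher precedence on left): tree is (+ (- 1 5) 1)
Prefix: + - 1 5 1


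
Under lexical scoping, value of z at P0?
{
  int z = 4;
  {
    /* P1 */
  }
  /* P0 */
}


z declared in the same block as P0
z = 4


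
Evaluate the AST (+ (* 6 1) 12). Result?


Evaluate inner: (* 6 1) = 6
Evaluate root: (+ 6 12) = 18
Result: 18


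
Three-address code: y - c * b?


Break into single-operator statements:
t1 = c * b
t2 = y - t1


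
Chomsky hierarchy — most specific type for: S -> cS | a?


Right-linear: every RHS is a terminal or a terminal followed by one nonterminal
Classification: Type 3 (Regular)


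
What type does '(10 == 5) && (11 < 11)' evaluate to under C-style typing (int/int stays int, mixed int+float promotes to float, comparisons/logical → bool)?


Operand types: bool && bool
Rule: logical operators take bool operands and yield bool
Result type: bool


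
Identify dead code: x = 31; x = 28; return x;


first assignment to x is overwritten before any read
Dead: 'x = 31'


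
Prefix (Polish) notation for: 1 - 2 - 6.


left-to-right (same/higher precedence on left): tree is (- (- 1 2) 6)
Prefix: - - 1 2 6


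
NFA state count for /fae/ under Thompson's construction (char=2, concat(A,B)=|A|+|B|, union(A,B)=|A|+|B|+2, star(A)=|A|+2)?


Syntax tree has 3 char leaf(s), 0 union(s), 0 star(s)
chars contribute 3×2 = 6; each union adds +2; each star adds +2
Total: 6 + 0 + 0 = 6 states


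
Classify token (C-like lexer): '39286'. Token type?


Pattern: digits only
Type: INTEGER_LITERAL


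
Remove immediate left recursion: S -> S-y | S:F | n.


Left-recursive alternatives: S-y, S:F; non-recursive: n
Introduce S': S -> nS', S' -> -yS' | :FS' | ε


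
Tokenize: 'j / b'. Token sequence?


Scan left to right, longest-match per lexeme
Tokens: ID(j), OP(/), ID(b)


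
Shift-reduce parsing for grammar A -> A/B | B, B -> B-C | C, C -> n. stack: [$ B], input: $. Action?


lookahead ∉ {-} so B won't extend; reduce A -> B
Action: reduce (A -> B)


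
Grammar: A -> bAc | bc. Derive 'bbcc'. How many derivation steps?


Derivation: A => bAc => bbcc
Steps: 2


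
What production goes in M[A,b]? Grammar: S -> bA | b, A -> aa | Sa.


For [A, b]: 'b' ∈ FIRST(Sa)
Entry: A -> Sa


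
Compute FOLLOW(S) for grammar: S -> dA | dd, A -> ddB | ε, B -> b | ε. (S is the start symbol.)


$ ∈ FOLLOW(S). For each A -> αBβ: add FIRST(β)\{ε} to FOLLOW(B); if β nullable, add FOLLOW(A).
FOLLOW(S) = {$}


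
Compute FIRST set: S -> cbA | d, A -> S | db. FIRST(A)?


Per alternative of A: FIRST(S) = {c, d}; FIRST(db) = {d}
FIRST(A) = {c, d}


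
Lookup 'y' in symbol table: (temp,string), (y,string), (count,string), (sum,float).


Lookup 'y' → type string


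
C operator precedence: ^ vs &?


'&' is bitwise AND (level 5); '^' is bitwise XOR (level 4)
Higher level binds tighter
'&' has higher precedence than '^'


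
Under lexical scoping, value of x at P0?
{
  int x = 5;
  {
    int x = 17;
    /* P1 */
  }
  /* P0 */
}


x declared in the same block as P0
x = 5


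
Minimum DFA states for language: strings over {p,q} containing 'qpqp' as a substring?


KMP-style automaton: 4 progress states + 1 absorbing accept = 5
Minimal DFA: 5 states


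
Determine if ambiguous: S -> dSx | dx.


balanced d^n…x^n: each string has a unique parse
Unambiguous


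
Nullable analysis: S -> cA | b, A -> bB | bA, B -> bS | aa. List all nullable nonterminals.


A nonterminal is nullable iff some alternative derives ε (directly, or every symbol in it is nullable)
Nullable: {}


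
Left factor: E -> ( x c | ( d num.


Common prefix: '('
Factored: E -> ( E', E' -> x c | d num


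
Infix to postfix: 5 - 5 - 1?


Left to right (same or higher precedence on left)
Postfix: 5 5 - 1 -


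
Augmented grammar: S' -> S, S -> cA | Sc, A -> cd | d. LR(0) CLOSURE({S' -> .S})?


Start: S' -> .S
For each item with dot before a nonterminal B, add B -> .γ for every B-production
Closure: [S' -> .S, S -> .cA, S -> .Sc]


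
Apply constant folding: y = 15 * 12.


15 * 12 = 180 at compile time
Optimized: y = 180


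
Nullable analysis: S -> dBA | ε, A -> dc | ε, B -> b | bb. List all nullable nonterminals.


A nonterminal is nullable iff some alternative derives ε (directly, or every symbol in it is nullable)
Nullable: {A, S}


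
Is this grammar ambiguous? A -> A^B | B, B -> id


precedence layered via separate nonterminal B: deterministic
Unambiguous


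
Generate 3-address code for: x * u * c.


Break into single-operator statements:
t1 = x * u
t2 = t1 * c


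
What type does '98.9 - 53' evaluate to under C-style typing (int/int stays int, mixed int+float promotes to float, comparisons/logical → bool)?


Operand types: float - int
Rule: mixed int/float promotes to float; int/int stays int
Result type: float


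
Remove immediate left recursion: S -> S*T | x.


Left-recursive alternatives: S*T; non-recursive: x
Introduce S': S -> xS', S' -> *TS' | ε


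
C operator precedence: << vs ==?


'<<' is shift (level 8); '==' is equality (level 6)
Higher level binds tighter
'<<' has higher precedence than '=='


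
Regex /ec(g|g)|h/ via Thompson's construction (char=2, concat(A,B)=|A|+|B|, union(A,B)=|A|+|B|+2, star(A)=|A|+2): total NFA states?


Syntax tree has 5 char leaf(s), 2 union(s), 0 star(s)
chars contribute 5×2 = 10; each union adds +2; each star adds +2
Total: 10 + 4 + 0 = 14 states


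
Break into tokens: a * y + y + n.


Scan left to right, longest-match per lexeme
Tokens: ID(a), OP(*), ID(y), OP(+), ID(y), OP(+), ID(n)


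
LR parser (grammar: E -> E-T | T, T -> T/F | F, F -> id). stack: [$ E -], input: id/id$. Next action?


no handle ('E-' is not any RHS); shift 'id'
Action: shift


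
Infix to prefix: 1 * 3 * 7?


left-to-right (same/higher precedence on left): tree is (* (* 1 3) 7)
Prefix: * * 1 3 7


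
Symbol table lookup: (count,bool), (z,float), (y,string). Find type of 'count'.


Lookup 'count' → type bool


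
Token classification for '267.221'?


Pattern: digits with a decimal point
Type: FLOAT_LITERAL


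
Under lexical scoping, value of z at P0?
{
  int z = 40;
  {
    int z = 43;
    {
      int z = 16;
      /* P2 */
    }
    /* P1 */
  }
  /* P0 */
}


z declared in the same block as P0
z = 40


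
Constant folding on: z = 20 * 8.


20 * 8 = 160 at compile time
Optimized: z = 160


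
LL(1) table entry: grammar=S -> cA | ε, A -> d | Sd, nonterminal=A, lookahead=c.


For [A, c]: 'c' ∈ FIRST(Sd)
Entry: A -> Sd


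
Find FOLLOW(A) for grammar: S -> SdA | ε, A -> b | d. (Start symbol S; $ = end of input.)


$ ∈ FOLLOW(S). For each A -> αBβ: add FIRST(β)\{ε} to FOLLOW(B); if β nullable, add FOLLOW(A).
FOLLOW(A) = {$, d}


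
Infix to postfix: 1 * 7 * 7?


Left to right (same or higher precedence on left)
Postfix: 1 7 * 7 *


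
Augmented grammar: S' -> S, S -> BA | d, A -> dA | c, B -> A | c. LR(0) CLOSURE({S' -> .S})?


Start: S' -> .S
For each item with dot before a nonterminal B, add B -> .γ for every B-production
Closure: [S' -> .S, S -> .BA, S -> .d, B -> .A, B -> .c, A -> .dA, A -> .c]


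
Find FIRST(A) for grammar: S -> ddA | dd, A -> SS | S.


Per alternative of A: FIRST(SS) = {d}; FIRST(S) = {d}
FIRST(A) = {d}


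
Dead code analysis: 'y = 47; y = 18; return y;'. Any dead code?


first assignment to y is overwritten before any read
Dead: 'y = 47'


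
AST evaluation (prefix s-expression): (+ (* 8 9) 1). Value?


Evaluate inner: (* 8 9) = 72
Evaluate root: (+ 72 1) = 73
Result: 73


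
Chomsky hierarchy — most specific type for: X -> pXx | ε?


Single nonterminal LHS, but p^n x^n is not regular
Classification: Type 2 (Context-Free)


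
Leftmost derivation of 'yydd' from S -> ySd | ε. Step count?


Derivation: S => ySd => yySdd => yydd
Steps: 3


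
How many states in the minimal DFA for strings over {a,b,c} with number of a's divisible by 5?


Track (count of a) mod 5: states 0..4, accept at 0
Minimal DFA: 5 states


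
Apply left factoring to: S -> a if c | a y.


Common prefix: 'a'
Factored: S -> a S', S' -> if c | y


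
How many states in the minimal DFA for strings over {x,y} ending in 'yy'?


Track the longest suffix of input matching a prefix of 'yy': 3 classes (prefixes of length 0..2)
Minimal DFA: 3 states


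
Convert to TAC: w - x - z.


Break into single-operator statements:
t1 = w - x
t2 = t1 - z


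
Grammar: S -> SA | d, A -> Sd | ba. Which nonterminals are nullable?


A nonterminal is nullable iff some alternative derives ε (directly, or every symbol in it is nullable)
Nullable: {}


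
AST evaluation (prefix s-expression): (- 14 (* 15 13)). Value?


Evaluate inner: (* 15 13) = 195
Evaluate root: (- 14 195) = -181
Result: -181


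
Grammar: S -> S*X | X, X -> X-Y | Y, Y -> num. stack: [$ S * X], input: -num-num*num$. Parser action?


'-' can extend X; shift to build X -> X-Y
Action: shift


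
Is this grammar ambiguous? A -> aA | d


right-linear, alternatives start with distinct terminals 'a' vs 'd': unique leftmost derivation
Unambiguous


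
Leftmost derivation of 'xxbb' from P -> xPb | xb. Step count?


Derivation: P => xPb => xxbb
Steps: 2


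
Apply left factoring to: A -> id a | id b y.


Common prefix: 'id'
Factored: A -> id A', A' -> a | b y


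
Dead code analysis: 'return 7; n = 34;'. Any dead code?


statement follows a return and is unreachable
Dead: 'n = 34'


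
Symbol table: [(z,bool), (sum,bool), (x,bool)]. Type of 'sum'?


Lookup 'sum' → type bool


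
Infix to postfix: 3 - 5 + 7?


Left to right (same or higher precedence on left)
Postfix: 3 5 - 7 +


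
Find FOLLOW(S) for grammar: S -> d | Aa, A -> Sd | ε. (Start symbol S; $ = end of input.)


$ ∈ FOLLOW(S). For each A -> αBβ: add FIRST(β)\{ε} to FOLLOW(B); if β nullable, add FOLLOW(A).
FOLLOW(S) = {$, d}


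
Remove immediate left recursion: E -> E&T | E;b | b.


Left-recursive alternatives: E&T, E;b; non-recursive: b
Introduce E': E -> bE', E' -> &TE' | ;bE' | ε


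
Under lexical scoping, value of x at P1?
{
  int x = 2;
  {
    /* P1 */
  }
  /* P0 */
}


P1's block does not declare x; resolves to the enclosing declaration at depth 0
x = 2


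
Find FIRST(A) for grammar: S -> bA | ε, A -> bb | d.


Per alternative of A: FIRST(bb) = {b}; FIRST(d) = {d}
FIRST(A) = {b, d}


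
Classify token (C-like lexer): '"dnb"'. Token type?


Pattern: double-quoted sequence
Type: STRING_LITERAL


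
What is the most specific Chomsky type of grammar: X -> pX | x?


Right-linear: every RHS is a terminal or a terminal followed by one nonterminal
Classification: Type 3 (Regular)


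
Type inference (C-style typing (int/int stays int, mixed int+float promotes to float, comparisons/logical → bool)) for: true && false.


Operand types: bool && bool
Rule: logical operators take bool operands and yield bool
Result type: bool


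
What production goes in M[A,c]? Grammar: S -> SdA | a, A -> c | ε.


For [A, c]: 'c' ∈ FIRST(c)
Entry: A -> c


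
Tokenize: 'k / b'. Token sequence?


Scan left to right, longest-match per lexeme
Tokens: ID(k), OP(/), ID(b)


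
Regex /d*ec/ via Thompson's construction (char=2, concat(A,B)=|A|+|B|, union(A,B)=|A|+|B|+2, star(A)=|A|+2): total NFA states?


Syntax tree has 3 char leaf(s), 0 union(s), 1 star(s)
chars contribute 3×2 = 6; each union adds +2; each star adds +2
Total: 6 + 0 + 2 = 8 states


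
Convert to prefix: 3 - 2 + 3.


left-to-right (same/higher precedence on left): tree is (+ (- 3 2) 3)
Prefix: + - 3 2 3


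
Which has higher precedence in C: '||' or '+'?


'+' is additive (level 9); '||' is logical OR (level 1)
Higher level binds tighter
'+' has higher precedence than '||'


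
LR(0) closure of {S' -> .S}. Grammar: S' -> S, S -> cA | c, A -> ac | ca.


Start: S' -> .S
For each item with dot before a nonterminal B, add B -> .γ for every B-production
Closure: [S' -> .S, S -> .cA, S -> .c]


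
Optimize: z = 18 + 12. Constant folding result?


18 + 12 = 30 at compile time
Optimized: z = 30


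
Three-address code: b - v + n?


Break into single-operator statements:
t1 = b - v
t2 = t1 + n


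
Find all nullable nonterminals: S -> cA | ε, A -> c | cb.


A nonterminal is nullable iff some alternative derives ε (directly, or every symbol in it is nullable)
Nullable: {S}


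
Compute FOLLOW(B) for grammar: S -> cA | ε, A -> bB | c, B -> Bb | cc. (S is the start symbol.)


$ ∈ FOLLOW(S). For each A -> αBβ: add FIRST(β)\{ε} to FOLLOW(B); if β nullable, add FOLLOW(A).
FOLLOW(B) = {$, b}


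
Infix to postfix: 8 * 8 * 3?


Left to right (same or higher precedence on left)
Postfix: 8 8 * 3 *


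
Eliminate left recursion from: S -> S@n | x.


Left-recursive alternatives: S@n; non-recursive: x
Introduce S': S -> xS', S' -> @nS' | ε


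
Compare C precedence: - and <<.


'-' is additive (level 9); '<<' is shift (level 8)
Higher level binds tighter
'-' has higher precedence than '<<'


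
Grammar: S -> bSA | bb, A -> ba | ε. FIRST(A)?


Per alternative of A: FIRST(ba) = {b}; FIRST(ε) = {ε}
FIRST(A) = {b, ε}


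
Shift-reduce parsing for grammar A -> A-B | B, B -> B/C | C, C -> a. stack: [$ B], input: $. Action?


lookahead ∉ {/} so B won't extend; reduce A -> B
Action: reduce (A -> B)


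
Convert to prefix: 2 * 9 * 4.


left-to-right (same/higher precedence on left): tree is (* (* 2 9) 4)
Prefix: * * 2 9 4


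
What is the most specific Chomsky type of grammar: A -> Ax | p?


Left-linear: every RHS is a terminal or one nonterminal followed by a terminal
Classification: Type 3 (Regular)


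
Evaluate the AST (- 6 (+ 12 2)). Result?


Evaluate inner: (+ 12 2) = 14
Evaluate root: (- 6 14) = -8
Result: -8


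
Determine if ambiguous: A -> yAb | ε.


balanced y^n…b^n: each string has a unique parse
Unambiguous


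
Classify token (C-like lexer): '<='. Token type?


Pattern: operator symbol
Type: OPERATOR


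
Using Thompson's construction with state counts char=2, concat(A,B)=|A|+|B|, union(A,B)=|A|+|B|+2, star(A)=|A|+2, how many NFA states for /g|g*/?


Syntax tree has 2 char leaf(s), 1 union(s), 1 star(s)
chars contribute 2×2 = 4; each union adds +2; each star adds +2
Total: 4 + 2 + 2 = 8 states


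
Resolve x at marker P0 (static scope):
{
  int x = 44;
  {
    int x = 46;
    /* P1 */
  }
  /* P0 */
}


x declared in the same block as P0
x = 44


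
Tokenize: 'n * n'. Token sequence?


Scan left to right, longest-match per lexeme
Tokens: ID(n), OP(*), ID(n)


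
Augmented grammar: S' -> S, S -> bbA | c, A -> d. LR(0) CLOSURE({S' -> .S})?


Start: S' -> .S
For each item with dot before a nonterminal B, add B -> .γ for every B-production
Closure: [S' -> .S, S -> .bbA, S -> .c]
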